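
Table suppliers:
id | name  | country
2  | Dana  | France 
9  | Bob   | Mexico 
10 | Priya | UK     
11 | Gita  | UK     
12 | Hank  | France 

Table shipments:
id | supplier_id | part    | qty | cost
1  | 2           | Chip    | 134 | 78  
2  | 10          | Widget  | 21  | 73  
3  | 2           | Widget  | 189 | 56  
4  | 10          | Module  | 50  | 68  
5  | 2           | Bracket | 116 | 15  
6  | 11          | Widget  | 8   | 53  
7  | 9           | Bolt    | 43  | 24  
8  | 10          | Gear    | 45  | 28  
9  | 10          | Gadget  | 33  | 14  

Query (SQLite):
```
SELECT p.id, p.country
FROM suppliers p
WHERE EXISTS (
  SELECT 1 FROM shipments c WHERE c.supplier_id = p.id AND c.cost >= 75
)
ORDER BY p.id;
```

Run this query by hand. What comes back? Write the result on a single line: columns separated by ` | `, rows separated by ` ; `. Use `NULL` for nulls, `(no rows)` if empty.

2 | France

For each suppliers row, check whether any shipments with matching supplier_id has cost >= 75.
Keep rows where that is true.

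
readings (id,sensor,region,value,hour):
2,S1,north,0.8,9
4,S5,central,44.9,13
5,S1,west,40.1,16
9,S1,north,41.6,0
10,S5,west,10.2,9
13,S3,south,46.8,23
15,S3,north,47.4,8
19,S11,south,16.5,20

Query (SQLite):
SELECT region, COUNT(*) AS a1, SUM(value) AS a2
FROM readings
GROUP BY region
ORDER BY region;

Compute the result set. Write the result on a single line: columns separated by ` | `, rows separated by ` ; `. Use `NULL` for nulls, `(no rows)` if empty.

central | 1 | 44.9 ; north | 3 | 89.8 ; south | 2 | 63.3 ; west | 2 | 50.3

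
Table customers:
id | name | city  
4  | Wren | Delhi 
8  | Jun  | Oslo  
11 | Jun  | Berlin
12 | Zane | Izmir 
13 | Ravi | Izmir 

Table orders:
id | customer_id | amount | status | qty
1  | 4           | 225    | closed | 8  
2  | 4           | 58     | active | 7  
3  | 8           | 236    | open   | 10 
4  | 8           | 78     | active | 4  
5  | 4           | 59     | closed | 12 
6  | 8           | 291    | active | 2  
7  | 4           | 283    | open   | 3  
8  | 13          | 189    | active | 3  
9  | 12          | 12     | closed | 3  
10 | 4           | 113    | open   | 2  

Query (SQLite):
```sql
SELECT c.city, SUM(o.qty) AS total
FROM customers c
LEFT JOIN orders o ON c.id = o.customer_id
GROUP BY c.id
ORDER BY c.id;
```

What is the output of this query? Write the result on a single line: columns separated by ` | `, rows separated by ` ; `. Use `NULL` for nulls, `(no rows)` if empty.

Delhi | 32 ; Oslo | 16 ; Berlin | NULL ; Izmir | 3 ; Izmir | 3

LEFT JOIN keeps every customers row; unmatched ones get NULL for orders columns.
Group by customers.id and compute SUM(o.qty). SUM over an all-NULL group is NULL.
  4: ids {1, 2, 5, 7, 10} → SUM(o.qty)=32
  8: ids {3, 4, 6} → SUM(o.qty)=16
  11: ids {—} → SUM(o.qty)=NULL
  12: ids {9} → SUM(o.qty)=3
  13: ids {8} → SUM(o.qty)=3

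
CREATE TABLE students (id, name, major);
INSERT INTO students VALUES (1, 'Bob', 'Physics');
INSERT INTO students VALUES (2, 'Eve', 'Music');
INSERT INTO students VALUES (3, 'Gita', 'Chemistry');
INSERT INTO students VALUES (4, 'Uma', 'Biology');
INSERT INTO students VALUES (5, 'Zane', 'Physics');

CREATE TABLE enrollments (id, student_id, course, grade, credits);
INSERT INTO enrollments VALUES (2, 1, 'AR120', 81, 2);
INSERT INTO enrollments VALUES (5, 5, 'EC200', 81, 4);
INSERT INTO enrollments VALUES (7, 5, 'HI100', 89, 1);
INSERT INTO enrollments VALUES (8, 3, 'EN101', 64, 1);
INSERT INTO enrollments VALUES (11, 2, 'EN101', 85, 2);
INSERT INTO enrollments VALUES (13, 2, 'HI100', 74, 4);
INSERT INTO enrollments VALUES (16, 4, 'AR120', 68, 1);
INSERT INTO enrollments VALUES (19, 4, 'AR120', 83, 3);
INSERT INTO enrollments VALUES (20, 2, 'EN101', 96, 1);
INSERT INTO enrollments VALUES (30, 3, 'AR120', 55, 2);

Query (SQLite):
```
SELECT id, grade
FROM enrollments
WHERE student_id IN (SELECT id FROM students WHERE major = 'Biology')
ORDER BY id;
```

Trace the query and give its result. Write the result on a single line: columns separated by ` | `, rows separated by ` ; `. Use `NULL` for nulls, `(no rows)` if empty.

Inner query: students.id where major = 'Biology'.
Outer: keep enrollments rows whose student_id is in that set.
Inner query → {4}

16 | 68 ; 19 | 83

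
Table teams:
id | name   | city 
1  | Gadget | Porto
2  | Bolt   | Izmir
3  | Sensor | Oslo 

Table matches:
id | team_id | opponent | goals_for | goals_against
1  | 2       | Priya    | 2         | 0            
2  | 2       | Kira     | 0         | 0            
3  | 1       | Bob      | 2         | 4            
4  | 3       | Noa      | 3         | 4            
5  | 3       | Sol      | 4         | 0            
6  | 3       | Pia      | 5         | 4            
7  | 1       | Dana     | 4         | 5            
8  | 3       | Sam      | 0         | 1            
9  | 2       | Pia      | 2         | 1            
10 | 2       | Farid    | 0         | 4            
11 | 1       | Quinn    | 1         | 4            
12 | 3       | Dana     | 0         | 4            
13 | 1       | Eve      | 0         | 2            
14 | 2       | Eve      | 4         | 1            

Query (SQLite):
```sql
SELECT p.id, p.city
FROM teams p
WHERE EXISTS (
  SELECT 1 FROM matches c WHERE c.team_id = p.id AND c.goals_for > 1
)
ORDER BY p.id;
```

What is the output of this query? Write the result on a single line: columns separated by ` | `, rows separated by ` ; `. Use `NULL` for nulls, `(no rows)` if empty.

For each teams row, check whether any matches with matching team_id has goals_for > 1.
Keep rows where that is true.

1 | Porto ; 2 | Izmir ; 3 | Oslo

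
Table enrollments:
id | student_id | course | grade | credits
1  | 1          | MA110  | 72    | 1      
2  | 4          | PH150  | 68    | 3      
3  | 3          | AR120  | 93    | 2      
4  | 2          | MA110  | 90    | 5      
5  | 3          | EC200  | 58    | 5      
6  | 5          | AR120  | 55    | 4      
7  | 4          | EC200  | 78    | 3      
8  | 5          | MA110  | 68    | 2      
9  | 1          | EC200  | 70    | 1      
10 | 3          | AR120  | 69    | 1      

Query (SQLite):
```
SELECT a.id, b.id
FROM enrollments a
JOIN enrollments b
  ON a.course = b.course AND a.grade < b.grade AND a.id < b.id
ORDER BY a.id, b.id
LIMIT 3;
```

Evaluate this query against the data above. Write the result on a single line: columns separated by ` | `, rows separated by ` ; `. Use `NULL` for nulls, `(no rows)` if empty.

1 | 4 ; 5 | 7 ; 5 | 9

Pairs (a,b) with same course, a.grade < b.grade, a.id < b.id.
course groups: AR120:{3,6,10} EC200:{5,7,9} MA110:{1,4,8} PH150:{2}
Ordered by (a.id, b.id); first 3.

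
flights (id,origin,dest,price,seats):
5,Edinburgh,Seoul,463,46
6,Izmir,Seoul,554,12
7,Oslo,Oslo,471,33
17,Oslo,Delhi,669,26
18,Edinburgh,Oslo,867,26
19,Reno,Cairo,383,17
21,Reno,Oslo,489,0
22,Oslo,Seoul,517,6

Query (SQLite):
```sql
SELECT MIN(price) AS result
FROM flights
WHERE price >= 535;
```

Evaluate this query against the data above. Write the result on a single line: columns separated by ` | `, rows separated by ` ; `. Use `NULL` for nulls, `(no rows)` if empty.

554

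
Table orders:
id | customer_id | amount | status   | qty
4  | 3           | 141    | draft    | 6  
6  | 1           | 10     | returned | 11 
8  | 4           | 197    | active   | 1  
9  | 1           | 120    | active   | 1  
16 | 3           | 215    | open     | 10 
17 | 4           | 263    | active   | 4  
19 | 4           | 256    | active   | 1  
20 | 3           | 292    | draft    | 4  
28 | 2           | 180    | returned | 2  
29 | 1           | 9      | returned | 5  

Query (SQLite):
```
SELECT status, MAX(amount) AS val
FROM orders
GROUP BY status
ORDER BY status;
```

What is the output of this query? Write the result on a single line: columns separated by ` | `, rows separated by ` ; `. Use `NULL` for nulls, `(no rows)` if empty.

active | 263 ; draft | 292 ; open | 215 ; returned | 180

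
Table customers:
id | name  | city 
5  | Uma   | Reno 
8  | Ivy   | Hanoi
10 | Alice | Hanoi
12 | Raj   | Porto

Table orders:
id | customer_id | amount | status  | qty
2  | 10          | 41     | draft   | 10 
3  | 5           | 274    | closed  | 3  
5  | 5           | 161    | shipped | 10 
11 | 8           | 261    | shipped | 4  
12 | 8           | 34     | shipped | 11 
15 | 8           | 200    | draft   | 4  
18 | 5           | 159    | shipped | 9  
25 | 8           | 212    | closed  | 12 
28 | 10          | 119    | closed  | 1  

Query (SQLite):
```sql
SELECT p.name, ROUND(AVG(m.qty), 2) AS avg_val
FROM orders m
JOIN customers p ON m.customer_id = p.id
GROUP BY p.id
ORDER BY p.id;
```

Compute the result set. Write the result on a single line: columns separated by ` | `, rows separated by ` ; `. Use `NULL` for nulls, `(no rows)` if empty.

Join each orders row to its customers via customer_id.
Group joined rows by customers.id; compute ROUND(AVG(m.qty), 2) per group.
  5: ids {3, 5, 18} → ROUND(AVG(m.qty), 2)=7.33
  8: ids {11, 12, 15, 25} → ROUND(AVG(m.qty), 2)=7.75
  10: ids {2, 28} → ROUND(AVG(m.qty), 2)=5.5

Uma | 7.33 ; Ivy | 7.75 ; Alice | 5.5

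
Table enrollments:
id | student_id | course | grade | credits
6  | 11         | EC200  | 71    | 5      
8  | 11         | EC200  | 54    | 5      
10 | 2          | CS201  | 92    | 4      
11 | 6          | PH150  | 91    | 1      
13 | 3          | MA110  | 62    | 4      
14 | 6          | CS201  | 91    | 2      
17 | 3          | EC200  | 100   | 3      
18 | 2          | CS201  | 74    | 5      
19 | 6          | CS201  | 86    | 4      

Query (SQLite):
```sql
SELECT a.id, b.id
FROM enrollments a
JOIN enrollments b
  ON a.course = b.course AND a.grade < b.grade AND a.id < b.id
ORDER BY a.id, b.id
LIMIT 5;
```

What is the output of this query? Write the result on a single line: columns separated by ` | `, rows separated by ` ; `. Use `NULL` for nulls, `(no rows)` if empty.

Pairs (a,b) with same course, a.grade < b.grade, a.id < b.id.
course groups: CS201:{10,14,18,19} EC200:{6,8,17} MA110:{13} PH150:{11}
Ordered by (a.id, b.id); first 5.

6 | 17 ; 8 | 17 ; 18 | 19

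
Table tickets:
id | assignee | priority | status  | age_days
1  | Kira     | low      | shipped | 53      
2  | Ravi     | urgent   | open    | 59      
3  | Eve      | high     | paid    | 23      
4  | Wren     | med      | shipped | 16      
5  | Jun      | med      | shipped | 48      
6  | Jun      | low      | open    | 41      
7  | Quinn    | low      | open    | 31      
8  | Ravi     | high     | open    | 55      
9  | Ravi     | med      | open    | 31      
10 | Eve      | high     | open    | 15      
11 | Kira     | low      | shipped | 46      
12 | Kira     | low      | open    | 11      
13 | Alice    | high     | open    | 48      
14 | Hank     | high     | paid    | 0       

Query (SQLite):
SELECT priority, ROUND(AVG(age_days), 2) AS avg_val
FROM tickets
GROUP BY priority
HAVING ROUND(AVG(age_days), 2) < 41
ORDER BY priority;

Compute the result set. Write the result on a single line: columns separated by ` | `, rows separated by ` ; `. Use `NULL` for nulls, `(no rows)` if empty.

high | 28.2 ; low | 36.4 ; med | 31.67

Partition tickets by priority; compute ROUND(AVG(age_days), 2) within each group.
HAVING: keep groups where ROUND(AVG(age_days), 2) < 41.
  high: ids {3, 8, 10, 13, 14} → ROUND(AVG(age_days), 2)=28.2
  low: ids {1, 6, 7, 11, 12} → ROUND(AVG(age_days), 2)=36.4
  med: ids {4, 5, 9} → ROUND(AVG(age_days), 2)=31.67
  urgent: ids {2} → ROUND(AVG(age_days), 2)=59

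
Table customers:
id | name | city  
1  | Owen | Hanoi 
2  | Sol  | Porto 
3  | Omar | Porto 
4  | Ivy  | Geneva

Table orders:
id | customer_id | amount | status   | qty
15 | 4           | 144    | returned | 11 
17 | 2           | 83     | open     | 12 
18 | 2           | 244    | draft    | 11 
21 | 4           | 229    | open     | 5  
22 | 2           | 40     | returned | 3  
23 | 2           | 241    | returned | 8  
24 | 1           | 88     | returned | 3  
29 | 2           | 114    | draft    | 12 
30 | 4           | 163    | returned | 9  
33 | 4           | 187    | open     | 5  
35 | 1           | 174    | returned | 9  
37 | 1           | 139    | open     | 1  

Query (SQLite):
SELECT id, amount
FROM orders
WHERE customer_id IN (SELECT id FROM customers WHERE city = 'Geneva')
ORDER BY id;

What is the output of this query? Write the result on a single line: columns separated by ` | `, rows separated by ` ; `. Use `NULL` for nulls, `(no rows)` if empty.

Inner query: customers.id where city = 'Geneva'.
Outer: keep orders rows whose customer_id is in that set.
Inner query → {4}

15 | 144 ; 21 | 229 ; 30 | 163 ; 33 | 187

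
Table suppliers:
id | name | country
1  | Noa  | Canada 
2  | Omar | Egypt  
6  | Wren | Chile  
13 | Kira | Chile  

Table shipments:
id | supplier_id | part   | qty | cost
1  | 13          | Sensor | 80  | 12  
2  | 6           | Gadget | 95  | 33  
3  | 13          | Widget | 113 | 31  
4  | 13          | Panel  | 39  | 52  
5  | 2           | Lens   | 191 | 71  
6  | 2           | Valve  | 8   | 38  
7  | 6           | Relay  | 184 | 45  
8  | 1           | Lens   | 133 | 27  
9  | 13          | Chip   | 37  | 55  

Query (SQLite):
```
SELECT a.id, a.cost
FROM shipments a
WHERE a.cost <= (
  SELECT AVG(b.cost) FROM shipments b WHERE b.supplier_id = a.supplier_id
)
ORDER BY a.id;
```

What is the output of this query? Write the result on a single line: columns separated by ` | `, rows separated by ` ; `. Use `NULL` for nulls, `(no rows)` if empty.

For each shipments row a, compute AVG(cost) over rows sharing a.supplier_id.
Keep row a if a.cost <= that per-group AVG.
  supplier_id=1: AVG(cost) = 27.0
  supplier_id=2: AVG(cost) = 54.5
  supplier_id=6: AVG(cost) = 39.0
  supplier_id=13: AVG(cost) = 37.5

1 | 12 ; 2 | 33 ; 3 | 31 ; 6 | 38 ; 8 | 27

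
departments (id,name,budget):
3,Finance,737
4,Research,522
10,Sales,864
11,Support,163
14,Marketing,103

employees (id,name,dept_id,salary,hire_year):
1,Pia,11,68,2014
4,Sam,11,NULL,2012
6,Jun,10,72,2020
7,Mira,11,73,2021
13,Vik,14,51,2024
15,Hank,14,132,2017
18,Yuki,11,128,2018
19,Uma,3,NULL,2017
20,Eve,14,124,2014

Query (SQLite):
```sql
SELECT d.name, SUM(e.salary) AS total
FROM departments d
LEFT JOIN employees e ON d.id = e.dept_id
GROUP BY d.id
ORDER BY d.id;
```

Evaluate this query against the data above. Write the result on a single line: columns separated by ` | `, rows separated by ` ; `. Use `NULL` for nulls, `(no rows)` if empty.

Finance | NULL ; Research | NULL ; Sales | 72 ; Support | 269 ; Marketing | 307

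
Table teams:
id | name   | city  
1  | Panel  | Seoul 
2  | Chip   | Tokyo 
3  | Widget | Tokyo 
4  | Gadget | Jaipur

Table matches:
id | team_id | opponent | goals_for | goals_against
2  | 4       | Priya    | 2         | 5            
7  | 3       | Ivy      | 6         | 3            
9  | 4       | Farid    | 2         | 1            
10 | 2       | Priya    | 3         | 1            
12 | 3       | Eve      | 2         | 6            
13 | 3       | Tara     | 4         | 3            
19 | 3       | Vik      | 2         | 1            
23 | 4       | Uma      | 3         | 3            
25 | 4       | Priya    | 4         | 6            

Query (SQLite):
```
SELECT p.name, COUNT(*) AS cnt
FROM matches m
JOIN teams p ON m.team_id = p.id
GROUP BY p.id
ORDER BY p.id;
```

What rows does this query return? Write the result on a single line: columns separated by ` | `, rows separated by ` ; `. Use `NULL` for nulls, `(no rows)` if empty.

Chip | 1 ; Widget | 4 ; Gadget | 4

Join each matches row to its teams via team_id.
Group joined rows by teams.id; compute COUNT(*) per group.
  2: ids {10} → COUNT(*)=1
  3: ids {7, 12, 13, 19} → COUNT(*)=4
  4: ids {2, 9, 23, 25} → COUNT(*)=4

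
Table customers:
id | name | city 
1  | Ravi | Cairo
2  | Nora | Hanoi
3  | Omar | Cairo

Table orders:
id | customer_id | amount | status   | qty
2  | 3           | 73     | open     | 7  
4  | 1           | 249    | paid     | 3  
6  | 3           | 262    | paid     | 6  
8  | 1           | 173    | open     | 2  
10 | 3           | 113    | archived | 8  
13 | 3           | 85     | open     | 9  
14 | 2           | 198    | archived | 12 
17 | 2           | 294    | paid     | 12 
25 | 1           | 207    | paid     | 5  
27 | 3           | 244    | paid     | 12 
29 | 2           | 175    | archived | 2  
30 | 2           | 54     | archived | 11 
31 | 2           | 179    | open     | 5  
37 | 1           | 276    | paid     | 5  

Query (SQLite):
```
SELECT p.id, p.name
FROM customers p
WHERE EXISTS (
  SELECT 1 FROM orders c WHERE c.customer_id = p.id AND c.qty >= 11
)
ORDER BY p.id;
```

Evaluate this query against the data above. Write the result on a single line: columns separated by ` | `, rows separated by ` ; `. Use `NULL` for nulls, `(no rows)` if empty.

2 | Nora ; 3 | Omar

For each customers row, check whether any orders with matching customer_id has qty >= 11.
Keep rows where that is true.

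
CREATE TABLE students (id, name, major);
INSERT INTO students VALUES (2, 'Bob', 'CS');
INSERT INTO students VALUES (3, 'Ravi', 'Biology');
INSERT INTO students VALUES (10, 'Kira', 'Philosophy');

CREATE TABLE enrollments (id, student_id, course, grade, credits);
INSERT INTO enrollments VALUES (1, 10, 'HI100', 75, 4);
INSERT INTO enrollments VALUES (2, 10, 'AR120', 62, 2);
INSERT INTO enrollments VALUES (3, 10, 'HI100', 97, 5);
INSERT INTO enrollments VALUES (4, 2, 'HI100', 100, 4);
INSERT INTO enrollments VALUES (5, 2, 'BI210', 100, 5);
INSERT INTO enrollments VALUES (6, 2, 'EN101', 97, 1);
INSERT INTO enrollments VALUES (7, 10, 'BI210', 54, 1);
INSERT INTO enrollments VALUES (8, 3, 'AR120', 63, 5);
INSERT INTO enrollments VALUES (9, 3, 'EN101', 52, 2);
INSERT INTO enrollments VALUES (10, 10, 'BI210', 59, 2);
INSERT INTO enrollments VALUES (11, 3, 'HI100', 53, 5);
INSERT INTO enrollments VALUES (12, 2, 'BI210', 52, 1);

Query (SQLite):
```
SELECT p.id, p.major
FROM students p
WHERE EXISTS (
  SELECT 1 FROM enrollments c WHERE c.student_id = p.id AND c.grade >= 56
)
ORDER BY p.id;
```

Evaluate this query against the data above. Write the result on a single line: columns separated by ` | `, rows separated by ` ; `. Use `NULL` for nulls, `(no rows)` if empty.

For each students row, check whether any enrollments with matching student_id has grade >= 56.
Keep rows where that is true.

2 | CS ; 3 | Biology ; 10 | Philosophy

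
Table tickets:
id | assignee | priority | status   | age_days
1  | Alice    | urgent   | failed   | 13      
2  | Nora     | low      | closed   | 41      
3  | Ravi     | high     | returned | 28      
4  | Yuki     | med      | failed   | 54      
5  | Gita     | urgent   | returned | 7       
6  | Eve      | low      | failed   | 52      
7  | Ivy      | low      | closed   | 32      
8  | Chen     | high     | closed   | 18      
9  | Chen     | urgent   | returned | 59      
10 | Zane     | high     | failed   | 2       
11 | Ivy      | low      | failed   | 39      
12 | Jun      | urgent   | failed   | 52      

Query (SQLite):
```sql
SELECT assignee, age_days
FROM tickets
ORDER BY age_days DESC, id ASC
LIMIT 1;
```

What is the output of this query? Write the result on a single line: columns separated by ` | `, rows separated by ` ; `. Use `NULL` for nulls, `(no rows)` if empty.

Chen | 59

Sort by age_days desc, tiebreak id asc: (59, id=9), (54, id=4), (52, id=6), (52, id=12) …. Take first 1.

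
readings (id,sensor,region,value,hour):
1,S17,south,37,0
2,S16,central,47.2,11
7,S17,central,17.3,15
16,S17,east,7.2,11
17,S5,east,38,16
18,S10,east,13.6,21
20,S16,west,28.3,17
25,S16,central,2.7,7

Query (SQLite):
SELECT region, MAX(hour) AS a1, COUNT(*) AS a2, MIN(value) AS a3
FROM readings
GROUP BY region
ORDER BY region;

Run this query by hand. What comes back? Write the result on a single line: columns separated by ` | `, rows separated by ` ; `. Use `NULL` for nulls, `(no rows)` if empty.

central | 15 | 3 | 2.7 ; east | 21 | 3 | 7.2 ; south | 0 | 1 | 37 ; west | 17 | 1 | 28.3

Group readings by region.
Per group compute: MAX(hour), COUNT(*), MIN(value).
  central: ids {2, 7, 25} → MAX(hour)=15, COUNT(*)=3, MIN(value)=2.7
  east: ids {16, 17, 18} → MAX(hour)=21, COUNT(*)=3, MIN(value)=7.2
  south: ids {1} → MAX(hour)=0, COUNT(*)=1, MIN(value)=37
  west: ids {20} → MAX(hour)=17, COUNT(*)=1, MIN(value)=28.3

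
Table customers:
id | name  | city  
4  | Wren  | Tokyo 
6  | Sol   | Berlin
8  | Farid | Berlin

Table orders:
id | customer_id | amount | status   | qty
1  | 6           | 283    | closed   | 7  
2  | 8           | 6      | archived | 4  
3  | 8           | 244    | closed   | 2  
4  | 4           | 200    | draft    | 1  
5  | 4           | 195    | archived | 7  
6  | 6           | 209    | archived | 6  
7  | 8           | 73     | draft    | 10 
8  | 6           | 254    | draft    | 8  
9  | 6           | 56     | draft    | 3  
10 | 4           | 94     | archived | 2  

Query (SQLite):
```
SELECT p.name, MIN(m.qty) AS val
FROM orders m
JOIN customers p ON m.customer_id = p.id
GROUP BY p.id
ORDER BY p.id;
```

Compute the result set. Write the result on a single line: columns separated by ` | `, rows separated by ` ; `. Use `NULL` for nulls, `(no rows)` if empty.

Wren | 1 ; Sol | 3 ; Farid | 2

Join each orders row to its customers via customer_id.
Group joined rows by customers.id; compute MIN(m.qty) per group.
  4: ids {4, 5, 10} → MIN(m.qty)=1
  6: ids {1, 6, 8, 9} → MIN(m.qty)=3
  8: ids {2, 3, 7} → MIN(m.qty)=2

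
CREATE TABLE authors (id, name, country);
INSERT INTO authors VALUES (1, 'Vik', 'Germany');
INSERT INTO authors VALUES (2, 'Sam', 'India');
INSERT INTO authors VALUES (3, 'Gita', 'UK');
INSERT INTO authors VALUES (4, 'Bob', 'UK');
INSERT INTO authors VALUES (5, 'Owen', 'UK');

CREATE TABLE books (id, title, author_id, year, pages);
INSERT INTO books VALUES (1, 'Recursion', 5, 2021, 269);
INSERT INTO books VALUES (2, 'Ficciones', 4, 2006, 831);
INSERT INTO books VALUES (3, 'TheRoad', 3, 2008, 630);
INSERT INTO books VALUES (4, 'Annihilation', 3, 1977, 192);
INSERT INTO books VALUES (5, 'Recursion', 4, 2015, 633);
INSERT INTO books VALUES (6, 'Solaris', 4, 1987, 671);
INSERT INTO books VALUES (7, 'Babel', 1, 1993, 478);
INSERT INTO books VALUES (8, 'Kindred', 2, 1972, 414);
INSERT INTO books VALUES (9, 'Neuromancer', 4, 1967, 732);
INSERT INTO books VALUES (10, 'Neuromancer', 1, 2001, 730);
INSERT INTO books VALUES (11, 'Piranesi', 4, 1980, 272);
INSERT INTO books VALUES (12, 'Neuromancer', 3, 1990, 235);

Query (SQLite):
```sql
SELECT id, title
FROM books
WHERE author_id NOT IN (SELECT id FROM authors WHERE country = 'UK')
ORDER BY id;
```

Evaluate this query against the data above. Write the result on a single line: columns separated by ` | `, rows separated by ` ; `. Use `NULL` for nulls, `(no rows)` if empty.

Inner query: authors.id where country = 'UK'.
Outer: keep books rows whose author_id is not in that set.
Inner query → {3, 4, 5}

7 | Babel ; 8 | Kindred ; 10 | Neuromancer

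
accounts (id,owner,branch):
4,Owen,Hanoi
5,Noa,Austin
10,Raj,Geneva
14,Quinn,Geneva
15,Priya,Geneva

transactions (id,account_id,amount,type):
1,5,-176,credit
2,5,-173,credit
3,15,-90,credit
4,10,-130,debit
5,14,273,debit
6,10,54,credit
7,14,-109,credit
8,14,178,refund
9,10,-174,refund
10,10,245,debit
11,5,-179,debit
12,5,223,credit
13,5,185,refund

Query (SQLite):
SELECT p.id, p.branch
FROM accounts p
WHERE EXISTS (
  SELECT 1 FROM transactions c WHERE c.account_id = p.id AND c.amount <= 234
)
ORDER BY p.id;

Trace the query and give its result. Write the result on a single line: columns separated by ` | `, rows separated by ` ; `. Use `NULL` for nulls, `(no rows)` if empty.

5 | Austin ; 10 | Geneva ; 14 | Geneva ; 15 | Geneva

For each accounts row, check whether any transactions with matching account_id has amount <= 234.
Keep rows where that is true.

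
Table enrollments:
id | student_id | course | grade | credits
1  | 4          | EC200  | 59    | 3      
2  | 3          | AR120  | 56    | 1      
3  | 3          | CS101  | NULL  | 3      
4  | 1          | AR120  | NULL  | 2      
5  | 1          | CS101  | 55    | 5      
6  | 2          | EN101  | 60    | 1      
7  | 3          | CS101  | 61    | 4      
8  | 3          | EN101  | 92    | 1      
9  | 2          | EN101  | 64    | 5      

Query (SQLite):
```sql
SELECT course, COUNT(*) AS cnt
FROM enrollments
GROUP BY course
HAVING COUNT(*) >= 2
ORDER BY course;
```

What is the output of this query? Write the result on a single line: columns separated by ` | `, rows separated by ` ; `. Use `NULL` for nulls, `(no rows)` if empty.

AR120 | 2 ; CS101 | 3 ; EN101 | 3

Partition enrollments by course; compute COUNT(*) within each group.
HAVING: keep groups with count ≥ 2.
  AR120: ids {2, 4} → COUNT(*)=2
  CS101: ids {3, 5, 7} → COUNT(*)=3
  EC200: ids {1} → COUNT(*)=1
  EN101: ids {6, 8, 9} → COUNT(*)=3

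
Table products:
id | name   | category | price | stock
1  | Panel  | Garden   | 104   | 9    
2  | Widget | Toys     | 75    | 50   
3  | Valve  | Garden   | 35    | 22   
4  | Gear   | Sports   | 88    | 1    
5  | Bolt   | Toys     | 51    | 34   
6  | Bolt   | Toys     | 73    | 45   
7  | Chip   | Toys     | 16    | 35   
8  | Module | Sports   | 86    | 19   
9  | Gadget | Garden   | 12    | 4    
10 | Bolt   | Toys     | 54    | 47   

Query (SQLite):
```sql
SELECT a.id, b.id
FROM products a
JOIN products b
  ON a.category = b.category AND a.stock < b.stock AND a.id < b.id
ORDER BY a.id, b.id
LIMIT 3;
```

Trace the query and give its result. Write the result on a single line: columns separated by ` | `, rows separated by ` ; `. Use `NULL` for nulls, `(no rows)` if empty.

Pairs (a,b) with same category, a.stock < b.stock, a.id < b.id.
category groups: Garden:{1,3,9} Sports:{4,8} Toys:{2,5,6,7,10}
Ordered by (a.id, b.id); first 3.

1 | 3 ; 4 | 8 ; 5 | 6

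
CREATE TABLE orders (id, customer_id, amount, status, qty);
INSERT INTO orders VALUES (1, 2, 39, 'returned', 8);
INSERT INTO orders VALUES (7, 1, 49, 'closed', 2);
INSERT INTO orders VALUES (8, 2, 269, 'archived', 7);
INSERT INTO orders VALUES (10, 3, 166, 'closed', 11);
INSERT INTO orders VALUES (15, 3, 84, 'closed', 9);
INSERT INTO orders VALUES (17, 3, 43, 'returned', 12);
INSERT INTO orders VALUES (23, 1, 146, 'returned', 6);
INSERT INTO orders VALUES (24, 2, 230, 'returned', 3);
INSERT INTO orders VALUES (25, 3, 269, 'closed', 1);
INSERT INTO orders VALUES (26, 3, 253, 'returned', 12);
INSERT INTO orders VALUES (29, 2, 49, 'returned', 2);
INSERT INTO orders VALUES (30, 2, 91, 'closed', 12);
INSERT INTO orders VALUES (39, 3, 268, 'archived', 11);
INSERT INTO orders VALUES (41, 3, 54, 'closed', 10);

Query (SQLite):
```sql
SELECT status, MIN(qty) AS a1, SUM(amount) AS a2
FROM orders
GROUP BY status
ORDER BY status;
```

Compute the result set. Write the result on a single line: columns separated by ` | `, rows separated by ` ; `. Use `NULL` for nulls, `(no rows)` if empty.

Group orders by status.
Per group compute: MIN(qty), SUM(amount).
  archived: ids {8, 39} → MIN(qty)=7, SUM(amount)=537
  closed: ids {7, 10, 15, 25, 30, 41} → MIN(qty)=1, SUM(amount)=713
  returned: ids {1, 17, 23, 24, 26, 29} → MIN(qty)=2, SUM(amount)=760

archived | 7 | 537 ; closed | 1 | 713 ; returned | 2 | 760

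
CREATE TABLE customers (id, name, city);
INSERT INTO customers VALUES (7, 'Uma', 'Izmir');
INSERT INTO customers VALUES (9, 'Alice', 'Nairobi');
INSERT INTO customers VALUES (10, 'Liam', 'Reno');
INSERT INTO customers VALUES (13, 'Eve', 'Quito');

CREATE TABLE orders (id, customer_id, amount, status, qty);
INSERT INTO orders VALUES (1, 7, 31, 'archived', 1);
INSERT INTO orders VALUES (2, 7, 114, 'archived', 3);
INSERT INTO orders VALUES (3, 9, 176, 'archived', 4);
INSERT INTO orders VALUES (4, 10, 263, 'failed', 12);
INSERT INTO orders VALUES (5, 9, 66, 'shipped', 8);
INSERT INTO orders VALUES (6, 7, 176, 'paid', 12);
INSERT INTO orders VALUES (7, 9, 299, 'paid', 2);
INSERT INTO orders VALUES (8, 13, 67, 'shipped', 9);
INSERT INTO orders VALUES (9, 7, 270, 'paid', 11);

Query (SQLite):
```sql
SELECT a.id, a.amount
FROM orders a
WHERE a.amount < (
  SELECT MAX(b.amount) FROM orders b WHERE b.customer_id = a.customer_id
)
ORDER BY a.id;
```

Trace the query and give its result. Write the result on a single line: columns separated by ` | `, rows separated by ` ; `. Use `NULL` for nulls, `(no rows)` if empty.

1 | 31 ; 2 | 114 ; 3 | 176 ; 5 | 66 ; 6 | 176

For each orders row a, compute MAX(amount) over rows sharing a.customer_id.
Keep row a if a.amount < that per-group MAX.
  customer_id=7: MAX(amount) = 270
  customer_id=9: MAX(amount) = 299
  customer_id=10: MAX(amount) = 263
  customer_id=13: MAX(amount) = 67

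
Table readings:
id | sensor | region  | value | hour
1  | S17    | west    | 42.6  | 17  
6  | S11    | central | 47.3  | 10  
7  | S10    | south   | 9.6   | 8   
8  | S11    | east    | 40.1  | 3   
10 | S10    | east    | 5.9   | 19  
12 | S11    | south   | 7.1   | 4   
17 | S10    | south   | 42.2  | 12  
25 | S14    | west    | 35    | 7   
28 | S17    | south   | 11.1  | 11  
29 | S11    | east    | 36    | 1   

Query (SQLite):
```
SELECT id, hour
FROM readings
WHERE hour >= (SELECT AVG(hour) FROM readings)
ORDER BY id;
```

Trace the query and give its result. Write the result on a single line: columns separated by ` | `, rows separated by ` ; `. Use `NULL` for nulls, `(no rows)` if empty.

1 | 17 ; 6 | 10 ; 10 | 19 ; 17 | 12 ; 28 | 11

Scalar subquery: AVG(hour) over all readings rows = 9.2.
Keep rows where hour >= that value.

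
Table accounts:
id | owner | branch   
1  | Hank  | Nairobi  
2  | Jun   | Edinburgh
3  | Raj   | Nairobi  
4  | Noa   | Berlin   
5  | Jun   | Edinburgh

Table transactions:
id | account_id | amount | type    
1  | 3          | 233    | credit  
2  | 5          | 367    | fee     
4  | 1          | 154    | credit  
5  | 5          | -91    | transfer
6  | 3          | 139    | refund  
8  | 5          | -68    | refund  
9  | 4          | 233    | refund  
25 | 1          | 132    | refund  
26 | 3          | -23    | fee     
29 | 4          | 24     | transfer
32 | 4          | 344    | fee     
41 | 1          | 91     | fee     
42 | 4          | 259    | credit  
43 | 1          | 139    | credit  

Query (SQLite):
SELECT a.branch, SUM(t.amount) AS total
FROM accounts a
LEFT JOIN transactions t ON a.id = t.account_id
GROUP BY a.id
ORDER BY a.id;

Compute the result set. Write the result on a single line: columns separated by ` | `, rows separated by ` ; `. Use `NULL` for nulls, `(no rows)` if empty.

LEFT JOIN keeps every accounts row; unmatched ones get NULL for transactions columns.
Group by accounts.id and compute SUM(t.amount). SUM over an all-NULL group is NULL.
  1: ids {4, 25, 41, 43} → SUM(t.amount)=516
  2: ids {—} → SUM(t.amount)=NULL
  3: ids {1, 6, 26} → SUM(t.amount)=349
  4: ids {9, 29, 32, 42} → SUM(t.amount)=860
  5: ids {2, 5, 8} → SUM(t.amount)=208

Nairobi | 516 ; Edinburgh | NULL ; Nairobi | 349 ; Berlin | 860 ; Edinburgh | 208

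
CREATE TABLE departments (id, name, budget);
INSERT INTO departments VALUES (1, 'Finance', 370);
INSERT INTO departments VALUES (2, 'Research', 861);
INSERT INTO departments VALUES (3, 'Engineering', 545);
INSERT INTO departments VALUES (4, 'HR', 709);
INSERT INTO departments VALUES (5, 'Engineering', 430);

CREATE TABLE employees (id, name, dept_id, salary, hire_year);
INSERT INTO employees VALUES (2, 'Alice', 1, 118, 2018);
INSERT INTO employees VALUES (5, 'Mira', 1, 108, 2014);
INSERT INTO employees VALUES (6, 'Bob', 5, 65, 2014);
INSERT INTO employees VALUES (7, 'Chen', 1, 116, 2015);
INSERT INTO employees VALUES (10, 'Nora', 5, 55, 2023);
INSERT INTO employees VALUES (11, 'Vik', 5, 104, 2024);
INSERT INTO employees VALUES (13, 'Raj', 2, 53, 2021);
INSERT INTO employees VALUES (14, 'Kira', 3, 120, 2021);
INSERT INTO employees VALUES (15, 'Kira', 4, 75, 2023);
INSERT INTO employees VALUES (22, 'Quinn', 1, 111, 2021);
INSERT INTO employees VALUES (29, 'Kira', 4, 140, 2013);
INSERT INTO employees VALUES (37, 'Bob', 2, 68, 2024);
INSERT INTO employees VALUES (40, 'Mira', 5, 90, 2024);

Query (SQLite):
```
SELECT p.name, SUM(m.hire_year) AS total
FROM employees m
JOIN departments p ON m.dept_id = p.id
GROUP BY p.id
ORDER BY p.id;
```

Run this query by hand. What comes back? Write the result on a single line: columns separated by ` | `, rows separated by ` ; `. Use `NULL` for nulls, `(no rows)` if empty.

Finance | 8068 ; Research | 4045 ; Engineering | 2021 ; HR | 4036 ; Engineering | 8085

Join each employees row to its departments via dept_id.
Group joined rows by departments.id; compute SUM(m.hire_year) per group.
  1: ids {2, 5, 7, 22} → SUM(m.hire_year)=8068
  2: ids {13, 37} → SUM(m.hire_year)=4045
  3: ids {14} → SUM(m.hire_year)=2021
  4: ids {15, 29} → SUM(m.hire_year)=4036
  5: ids {6, 10, 11, 40} → SUM(m.hire_year)=8085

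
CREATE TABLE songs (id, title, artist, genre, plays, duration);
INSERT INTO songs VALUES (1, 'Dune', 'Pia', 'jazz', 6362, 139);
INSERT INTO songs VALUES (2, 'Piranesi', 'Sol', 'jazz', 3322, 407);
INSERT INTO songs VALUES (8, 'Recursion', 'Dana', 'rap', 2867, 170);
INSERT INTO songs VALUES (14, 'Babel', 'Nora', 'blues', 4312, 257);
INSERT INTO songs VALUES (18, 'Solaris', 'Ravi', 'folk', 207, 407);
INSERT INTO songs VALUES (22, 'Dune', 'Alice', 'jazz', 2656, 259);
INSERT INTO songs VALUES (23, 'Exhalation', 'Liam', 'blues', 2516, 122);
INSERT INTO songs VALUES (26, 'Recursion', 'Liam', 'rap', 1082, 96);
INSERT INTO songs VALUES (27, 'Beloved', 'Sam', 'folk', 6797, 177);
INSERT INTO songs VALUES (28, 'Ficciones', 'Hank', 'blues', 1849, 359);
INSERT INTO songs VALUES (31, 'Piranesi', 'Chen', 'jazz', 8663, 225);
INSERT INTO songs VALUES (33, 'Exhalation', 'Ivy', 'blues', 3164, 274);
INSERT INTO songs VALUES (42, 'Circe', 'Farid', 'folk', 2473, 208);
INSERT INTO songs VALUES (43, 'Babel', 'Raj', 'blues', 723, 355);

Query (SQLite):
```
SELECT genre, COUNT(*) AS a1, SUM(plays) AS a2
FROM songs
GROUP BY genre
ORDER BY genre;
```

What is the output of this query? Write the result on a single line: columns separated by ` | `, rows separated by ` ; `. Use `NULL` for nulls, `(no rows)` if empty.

Group songs by genre.
Per group compute: COUNT(*), SUM(plays).
  blues: ids {14, 23, 28, 33, 43} → COUNT(*)=5, SUM(plays)=12564
  folk: ids {18, 27, 42} → COUNT(*)=3, SUM(plays)=9477
  jazz: ids {1, 2, 22, 31} → COUNT(*)=4, SUM(plays)=21003
  rap: ids {8, 26} → COUNT(*)=2, SUM(plays)=3949

blues | 5 | 12564 ; folk | 3 | 9477 ; jazz | 4 | 21003 ; rap | 2 | 3949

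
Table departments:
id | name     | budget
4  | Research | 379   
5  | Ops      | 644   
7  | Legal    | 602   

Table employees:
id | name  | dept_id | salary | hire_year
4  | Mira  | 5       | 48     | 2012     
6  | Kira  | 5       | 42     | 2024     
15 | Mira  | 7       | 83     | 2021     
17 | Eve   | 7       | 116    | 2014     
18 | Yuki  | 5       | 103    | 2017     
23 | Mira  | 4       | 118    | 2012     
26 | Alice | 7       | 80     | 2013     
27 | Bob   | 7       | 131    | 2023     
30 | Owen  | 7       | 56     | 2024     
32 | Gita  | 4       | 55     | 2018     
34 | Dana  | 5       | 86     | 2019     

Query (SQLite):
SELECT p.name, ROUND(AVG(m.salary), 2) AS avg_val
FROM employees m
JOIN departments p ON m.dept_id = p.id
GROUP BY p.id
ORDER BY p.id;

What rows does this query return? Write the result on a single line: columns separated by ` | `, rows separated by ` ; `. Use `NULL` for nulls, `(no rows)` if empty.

Research | 86.5 ; Ops | 69.75 ; Legal | 93.2

Join each employees row to its departments via dept_id.
Group joined rows by departments.id; compute ROUND(AVG(m.salary), 2) per group.
  4: ids {23, 32} → ROUND(AVG(m.salary), 2)=86.5
  5: ids {4, 6, 18, 34} → ROUND(AVG(m.salary), 2)=69.75
  7: ids {15, 17, 26, 27, 30} → ROUND(AVG(m.salary), 2)=93.2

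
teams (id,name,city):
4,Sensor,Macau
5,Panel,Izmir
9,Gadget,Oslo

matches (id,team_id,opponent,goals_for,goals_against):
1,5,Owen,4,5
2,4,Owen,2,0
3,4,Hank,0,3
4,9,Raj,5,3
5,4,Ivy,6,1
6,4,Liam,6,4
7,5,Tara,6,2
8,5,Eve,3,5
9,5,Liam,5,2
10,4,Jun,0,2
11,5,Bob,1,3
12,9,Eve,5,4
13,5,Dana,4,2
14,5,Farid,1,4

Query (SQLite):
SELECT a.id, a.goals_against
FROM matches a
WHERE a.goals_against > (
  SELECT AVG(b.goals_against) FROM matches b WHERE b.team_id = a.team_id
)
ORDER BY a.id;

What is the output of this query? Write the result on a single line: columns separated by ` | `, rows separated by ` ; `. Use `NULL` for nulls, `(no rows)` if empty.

1 | 5 ; 3 | 3 ; 6 | 4 ; 8 | 5 ; 12 | 4 ; 14 | 4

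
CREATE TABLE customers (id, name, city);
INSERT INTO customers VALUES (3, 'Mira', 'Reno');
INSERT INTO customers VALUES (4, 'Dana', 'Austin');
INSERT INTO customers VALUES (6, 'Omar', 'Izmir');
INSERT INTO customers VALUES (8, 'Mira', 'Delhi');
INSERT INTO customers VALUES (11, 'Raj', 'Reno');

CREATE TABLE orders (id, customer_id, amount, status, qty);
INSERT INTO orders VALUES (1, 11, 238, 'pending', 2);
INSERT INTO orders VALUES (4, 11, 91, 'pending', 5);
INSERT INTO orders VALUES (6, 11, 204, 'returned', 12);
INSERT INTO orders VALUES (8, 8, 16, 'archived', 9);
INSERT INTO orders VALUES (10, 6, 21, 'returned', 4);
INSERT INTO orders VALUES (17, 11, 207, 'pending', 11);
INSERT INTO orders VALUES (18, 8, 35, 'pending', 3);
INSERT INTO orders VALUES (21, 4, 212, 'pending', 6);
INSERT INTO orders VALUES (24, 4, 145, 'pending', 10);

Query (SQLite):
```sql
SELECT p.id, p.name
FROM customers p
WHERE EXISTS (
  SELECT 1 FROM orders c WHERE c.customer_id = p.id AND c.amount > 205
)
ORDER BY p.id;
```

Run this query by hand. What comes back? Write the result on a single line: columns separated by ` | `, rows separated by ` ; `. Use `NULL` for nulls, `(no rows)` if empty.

4 | Dana ; 11 | Raj

For each customers row, check whether any orders with matching customer_id has amount > 205.
Keep rows where that is true.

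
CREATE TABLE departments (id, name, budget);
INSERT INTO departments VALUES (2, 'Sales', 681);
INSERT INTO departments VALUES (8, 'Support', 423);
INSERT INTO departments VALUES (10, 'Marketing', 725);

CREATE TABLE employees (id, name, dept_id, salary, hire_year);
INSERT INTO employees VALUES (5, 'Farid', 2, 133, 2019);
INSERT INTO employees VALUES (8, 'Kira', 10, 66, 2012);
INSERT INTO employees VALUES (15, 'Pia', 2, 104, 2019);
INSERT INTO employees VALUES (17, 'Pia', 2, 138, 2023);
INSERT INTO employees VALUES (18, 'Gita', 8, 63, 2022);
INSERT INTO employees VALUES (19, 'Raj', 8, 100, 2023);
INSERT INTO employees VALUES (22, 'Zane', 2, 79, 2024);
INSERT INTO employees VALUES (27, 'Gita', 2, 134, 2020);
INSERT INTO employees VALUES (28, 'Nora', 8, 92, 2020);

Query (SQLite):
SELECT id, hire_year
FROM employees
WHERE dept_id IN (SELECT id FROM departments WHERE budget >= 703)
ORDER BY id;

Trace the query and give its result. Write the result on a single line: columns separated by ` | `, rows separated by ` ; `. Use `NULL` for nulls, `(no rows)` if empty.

Inner query: departments.id where budget >= 703.
Outer: keep employees rows whose dept_id is in that set.
Inner query → {10}

8 | 2012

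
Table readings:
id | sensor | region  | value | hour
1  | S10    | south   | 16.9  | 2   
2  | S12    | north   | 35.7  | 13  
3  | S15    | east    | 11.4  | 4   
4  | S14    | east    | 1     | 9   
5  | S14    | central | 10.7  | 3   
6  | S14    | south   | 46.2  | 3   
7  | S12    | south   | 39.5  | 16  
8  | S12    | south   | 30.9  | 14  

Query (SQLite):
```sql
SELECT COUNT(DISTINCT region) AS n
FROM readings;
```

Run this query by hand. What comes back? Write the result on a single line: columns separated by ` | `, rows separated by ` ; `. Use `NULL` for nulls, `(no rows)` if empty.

4

Count distinct non-NULL region values.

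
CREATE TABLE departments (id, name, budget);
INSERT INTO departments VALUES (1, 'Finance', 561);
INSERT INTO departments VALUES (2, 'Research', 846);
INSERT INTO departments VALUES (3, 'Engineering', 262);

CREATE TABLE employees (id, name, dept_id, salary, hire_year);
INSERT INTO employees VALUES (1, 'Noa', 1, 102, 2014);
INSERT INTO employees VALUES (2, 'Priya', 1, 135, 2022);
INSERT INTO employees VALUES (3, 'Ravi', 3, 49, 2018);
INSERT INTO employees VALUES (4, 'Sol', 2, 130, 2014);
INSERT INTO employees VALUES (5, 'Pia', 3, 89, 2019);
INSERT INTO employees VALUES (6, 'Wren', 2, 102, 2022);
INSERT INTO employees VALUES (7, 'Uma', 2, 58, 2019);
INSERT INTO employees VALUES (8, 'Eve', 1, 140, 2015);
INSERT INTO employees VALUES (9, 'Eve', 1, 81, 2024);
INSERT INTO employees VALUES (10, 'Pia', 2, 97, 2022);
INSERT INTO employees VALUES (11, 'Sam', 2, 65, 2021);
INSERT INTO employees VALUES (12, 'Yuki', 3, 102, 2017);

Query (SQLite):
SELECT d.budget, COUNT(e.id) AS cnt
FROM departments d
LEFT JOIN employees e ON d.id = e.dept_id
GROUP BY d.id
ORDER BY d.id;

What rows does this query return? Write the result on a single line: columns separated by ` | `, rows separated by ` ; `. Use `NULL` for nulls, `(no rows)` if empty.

561 | 4 ; 846 | 5 ; 262 | 3

LEFT JOIN keeps every departments row; unmatched ones get NULL for employees columns.
Group by departments.id and compute COUNT(e.id). COUNT(col) of an all-NULL group is 0.
  1: ids {1, 2, 8, 9} → COUNT(e.id)=4
  2: ids {4, 6, 7, 10, 11} → COUNT(e.id)=5
  3: ids {3, 5, 12} → COUNT(e.id)=3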